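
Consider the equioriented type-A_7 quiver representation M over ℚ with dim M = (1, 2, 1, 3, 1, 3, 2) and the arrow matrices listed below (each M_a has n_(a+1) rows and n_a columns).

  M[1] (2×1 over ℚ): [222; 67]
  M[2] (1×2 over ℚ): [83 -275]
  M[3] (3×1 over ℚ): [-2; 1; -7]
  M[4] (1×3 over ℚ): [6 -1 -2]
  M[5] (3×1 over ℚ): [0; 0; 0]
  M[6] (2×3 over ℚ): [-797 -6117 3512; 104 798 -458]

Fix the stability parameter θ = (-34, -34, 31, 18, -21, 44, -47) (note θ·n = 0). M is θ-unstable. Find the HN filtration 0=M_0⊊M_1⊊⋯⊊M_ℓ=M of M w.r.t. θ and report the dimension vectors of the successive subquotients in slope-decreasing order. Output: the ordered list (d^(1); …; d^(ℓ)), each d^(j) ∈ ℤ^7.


Via rank(M_{q-1}∘⋯∘M_p): M ≅ I[1,5], I[2,2], I[4,4]^2, I[6,6], I[6,7]^2.
μ_θ-semistable layers: μ^(1)=44; μ^(2)=18; μ^(3)=28/3; μ^(4)=-3/2; μ^(5)=-34

((0, 0, 0, 0, 0, 1, 0); (0, 0, 0, 2, 0, 0, 0); (0, 0, 1, 1, 1, 0, 0); (0, 0, 0, 0, 0, 2, 2); (1, 2, 0, 0, 0, 0, 0))


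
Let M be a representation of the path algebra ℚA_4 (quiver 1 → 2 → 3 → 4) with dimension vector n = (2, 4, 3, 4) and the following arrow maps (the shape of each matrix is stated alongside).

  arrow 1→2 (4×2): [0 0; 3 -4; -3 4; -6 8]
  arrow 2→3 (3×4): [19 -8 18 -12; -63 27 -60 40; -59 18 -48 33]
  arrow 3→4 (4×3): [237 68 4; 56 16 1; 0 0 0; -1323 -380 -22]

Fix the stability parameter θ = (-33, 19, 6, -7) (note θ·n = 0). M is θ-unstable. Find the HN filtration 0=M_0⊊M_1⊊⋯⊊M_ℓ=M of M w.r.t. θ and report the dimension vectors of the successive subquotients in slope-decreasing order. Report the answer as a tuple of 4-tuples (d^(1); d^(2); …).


Via rank(M_{q-1}∘⋯∘M_p): M ≅ I[1,1], I[1,4], I[2,2], I[2,3], I[2,4], I[4,4]^2.
μ_θ-semistable layers: μ^(1)=19; μ^(2)=25/2; μ^(3)=6; μ^(4)=-7; μ^(5)=-33

((0, 1, 0, 0); (0, 1, 1, 0); (0, 2, 2, 2); (0, 0, 0, 2); (2, 0, 0, 0))


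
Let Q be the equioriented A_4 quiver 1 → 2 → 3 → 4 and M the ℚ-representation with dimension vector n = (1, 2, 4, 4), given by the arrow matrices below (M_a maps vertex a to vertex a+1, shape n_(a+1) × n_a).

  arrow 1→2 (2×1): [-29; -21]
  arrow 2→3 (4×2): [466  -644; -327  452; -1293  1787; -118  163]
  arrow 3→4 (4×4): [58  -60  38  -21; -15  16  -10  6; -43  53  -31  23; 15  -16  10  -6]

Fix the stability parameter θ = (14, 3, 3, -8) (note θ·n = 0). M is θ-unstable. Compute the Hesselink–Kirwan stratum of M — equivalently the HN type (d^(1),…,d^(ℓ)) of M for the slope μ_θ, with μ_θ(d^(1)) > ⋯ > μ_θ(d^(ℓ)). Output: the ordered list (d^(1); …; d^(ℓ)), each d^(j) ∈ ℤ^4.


Via rank(M_{q-1}∘⋯∘M_p): M ≅ I[1,4], I[2,3], I[3,4]^2, I[4,4].
μ_θ-semistable layers: μ^(1)=3; μ^(2)=-5/2; μ^(3)=-8

((1, 2, 2, 1); (0, 0, 2, 2); (0, 0, 0, 1))


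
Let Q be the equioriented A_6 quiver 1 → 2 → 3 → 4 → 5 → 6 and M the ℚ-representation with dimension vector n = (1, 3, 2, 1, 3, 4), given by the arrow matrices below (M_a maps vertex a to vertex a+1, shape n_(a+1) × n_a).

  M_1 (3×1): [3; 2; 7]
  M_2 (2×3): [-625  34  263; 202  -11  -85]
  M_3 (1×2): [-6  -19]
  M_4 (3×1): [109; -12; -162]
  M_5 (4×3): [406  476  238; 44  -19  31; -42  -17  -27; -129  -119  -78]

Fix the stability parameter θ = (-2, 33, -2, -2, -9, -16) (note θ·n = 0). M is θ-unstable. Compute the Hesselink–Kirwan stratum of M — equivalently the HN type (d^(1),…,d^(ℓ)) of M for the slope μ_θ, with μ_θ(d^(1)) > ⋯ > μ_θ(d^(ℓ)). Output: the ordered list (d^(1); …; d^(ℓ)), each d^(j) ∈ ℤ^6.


Barcode: M ≅ I[1,6], I[2,2], I[2,3], I[5,6]^2, I[6,6]. HN layers by μ_θ (6 steps, strictly decreasing):
  μ^(1)=33; μ^(2)=31/2; μ^(3)=4/5; μ^(4)=-2; μ^(5)=-25/2; μ^(6)=-16

((0, 1, 0, 0, 0, 0); (0, 1, 1, 0, 0, 0); (0, 1, 1, 1, 1, 1); (1, 0, 0, 0, 0, 0); (0, 0, 0, 0, 2, 2); (0, 0, 0, 0, 0, 1))


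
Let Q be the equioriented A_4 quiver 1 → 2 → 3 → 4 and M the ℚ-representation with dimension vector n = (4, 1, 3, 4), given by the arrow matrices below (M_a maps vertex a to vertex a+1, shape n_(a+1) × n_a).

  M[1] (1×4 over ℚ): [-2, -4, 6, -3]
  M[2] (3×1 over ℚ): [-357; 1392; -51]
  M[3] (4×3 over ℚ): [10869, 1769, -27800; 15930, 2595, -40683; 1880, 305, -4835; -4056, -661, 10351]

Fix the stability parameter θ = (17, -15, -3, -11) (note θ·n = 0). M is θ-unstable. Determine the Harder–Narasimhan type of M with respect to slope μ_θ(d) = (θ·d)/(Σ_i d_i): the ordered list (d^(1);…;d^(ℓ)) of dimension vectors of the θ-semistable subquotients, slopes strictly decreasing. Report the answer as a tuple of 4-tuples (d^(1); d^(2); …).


Interval decomposition of M: I[1,1]^3, I[1,4], I[3,3], I[3,4], I[4,4]^2.
HN type (ℓ=4): μ^(1)=17; μ^(2)=-3; μ^(3)=-7; μ^(4)=-11

((3, 0, 0, 0); (1, 1, 2, 1); (0, 0, 1, 1); (0, 0, 0, 2))


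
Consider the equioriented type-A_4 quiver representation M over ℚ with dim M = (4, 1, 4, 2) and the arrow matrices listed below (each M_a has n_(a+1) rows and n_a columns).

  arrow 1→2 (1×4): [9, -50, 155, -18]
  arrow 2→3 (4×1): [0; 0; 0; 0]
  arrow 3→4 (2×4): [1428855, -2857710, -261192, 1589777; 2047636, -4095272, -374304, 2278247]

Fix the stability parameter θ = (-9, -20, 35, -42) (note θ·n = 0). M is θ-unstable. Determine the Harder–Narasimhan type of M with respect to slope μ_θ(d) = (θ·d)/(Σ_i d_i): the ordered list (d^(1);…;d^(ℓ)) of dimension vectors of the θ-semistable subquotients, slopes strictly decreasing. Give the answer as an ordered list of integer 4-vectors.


Barcode: M ≅ I[1,1]^3, I[1,2], I[3,3]^2, I[3,4]^2. HN layers by μ_θ (4 steps, strictly decreasing):
  μ^(1)=35; μ^(2)=-7/2; μ^(3)=-9; μ^(4)=-29/2

((0, 0, 2, 0); (0, 0, 2, 2); (3, 0, 0, 0); (1, 1, 0, 0))


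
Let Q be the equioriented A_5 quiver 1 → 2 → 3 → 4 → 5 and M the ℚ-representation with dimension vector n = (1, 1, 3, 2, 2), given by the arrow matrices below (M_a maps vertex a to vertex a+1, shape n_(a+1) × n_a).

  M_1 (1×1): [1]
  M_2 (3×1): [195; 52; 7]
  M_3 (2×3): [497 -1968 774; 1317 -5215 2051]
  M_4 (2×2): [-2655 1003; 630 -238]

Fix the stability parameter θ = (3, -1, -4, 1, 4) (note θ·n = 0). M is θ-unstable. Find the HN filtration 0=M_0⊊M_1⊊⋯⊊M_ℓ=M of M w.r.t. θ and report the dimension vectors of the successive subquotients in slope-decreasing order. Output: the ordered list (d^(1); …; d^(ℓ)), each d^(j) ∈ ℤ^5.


Barcode: M ≅ I[1,5], I[3,3], I[3,4], I[5,5]. HN layers by μ_θ (4 steps, strictly decreasing):
  μ^(1)=4; μ^(2)=1; μ^(3)=-2/3; μ^(4)=-4

((0, 0, 0, 0, 2); (0, 0, 0, 2, 0); (1, 1, 1, 0, 0); (0, 0, 2, 0, 0))


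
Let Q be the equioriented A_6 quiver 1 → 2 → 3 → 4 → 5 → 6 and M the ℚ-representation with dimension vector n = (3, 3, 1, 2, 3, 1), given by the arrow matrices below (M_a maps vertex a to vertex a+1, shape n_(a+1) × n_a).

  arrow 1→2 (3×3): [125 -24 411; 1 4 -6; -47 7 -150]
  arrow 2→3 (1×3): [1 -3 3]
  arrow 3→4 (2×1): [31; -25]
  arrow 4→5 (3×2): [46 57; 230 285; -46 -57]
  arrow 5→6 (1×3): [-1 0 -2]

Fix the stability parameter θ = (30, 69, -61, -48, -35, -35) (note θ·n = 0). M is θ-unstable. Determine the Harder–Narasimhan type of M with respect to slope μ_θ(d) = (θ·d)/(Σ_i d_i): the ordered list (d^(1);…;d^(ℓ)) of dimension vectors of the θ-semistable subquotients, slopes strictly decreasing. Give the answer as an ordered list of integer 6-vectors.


Interval decomposition of M: I[1,2]^2, I[1,6], I[4,4], I[5,5]^2.
HN type (ℓ=5): μ^(1)=69; μ^(2)=30; μ^(3)=-40/3; μ^(4)=-35; μ^(5)=-48

((0, 2, 0, 0, 0, 0); (2, 0, 0, 0, 0, 0); (1, 1, 1, 1, 1, 1); (0, 0, 0, 0, 2, 0); (0, 0, 0, 1, 0, 0))


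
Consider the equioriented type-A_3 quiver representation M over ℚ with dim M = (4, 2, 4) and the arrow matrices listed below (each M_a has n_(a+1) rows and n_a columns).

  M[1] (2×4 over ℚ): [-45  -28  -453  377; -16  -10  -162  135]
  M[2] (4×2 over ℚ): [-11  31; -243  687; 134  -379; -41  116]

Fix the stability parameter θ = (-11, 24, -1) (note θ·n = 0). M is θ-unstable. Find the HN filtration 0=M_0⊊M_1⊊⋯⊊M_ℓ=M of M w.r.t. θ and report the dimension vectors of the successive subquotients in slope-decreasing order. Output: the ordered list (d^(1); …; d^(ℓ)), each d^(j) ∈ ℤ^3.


Barcode: M ≅ I[1,1]^2, I[1,3]^2, I[3,3]^2. HN layers by μ_θ (3 steps, strictly decreasing):
  μ^(1)=23/2; μ^(2)=-1; μ^(3)=-11

((0, 2, 2); (0, 0, 2); (4, 0, 0))


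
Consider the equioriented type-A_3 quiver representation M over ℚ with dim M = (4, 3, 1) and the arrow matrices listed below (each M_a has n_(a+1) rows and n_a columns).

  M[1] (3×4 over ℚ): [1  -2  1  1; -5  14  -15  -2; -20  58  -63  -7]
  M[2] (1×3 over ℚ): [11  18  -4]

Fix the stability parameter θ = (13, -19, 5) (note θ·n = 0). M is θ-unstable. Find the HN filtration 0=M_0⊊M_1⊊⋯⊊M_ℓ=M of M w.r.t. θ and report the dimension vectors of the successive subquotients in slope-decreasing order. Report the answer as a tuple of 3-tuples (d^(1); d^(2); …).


Barcode: M ≅ I[1,1], I[1,2]^2, I[1,3]. HN layers by μ_θ (3 steps, strictly decreasing):
  μ^(1)=13; μ^(2)=5; μ^(3)=-3

((1, 0, 0); (0, 0, 1); (3, 3, 0))


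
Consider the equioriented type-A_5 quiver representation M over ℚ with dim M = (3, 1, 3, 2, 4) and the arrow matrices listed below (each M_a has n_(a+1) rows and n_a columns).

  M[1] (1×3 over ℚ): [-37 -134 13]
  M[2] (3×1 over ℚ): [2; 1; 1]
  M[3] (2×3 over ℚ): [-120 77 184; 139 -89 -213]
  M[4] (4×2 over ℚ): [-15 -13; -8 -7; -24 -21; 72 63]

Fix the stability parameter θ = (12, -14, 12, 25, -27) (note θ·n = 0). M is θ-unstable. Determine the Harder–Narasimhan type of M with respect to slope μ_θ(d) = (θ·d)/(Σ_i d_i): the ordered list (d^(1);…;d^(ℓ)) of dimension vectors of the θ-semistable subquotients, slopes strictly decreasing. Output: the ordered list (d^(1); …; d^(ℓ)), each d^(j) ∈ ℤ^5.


Via rank(M_{q-1}∘⋯∘M_p): M ≅ I[1,1]^2, I[1,5], I[3,3], I[3,5], I[5,5]^2.
μ_θ-semistable layers: μ^(1)=12; μ^(2)=10/3; μ^(3)=-1; μ^(4)=-27

((2, 0, 1, 0, 0); (0, 0, 2, 2, 2); (1, 1, 0, 0, 0); (0, 0, 0, 0, 2))


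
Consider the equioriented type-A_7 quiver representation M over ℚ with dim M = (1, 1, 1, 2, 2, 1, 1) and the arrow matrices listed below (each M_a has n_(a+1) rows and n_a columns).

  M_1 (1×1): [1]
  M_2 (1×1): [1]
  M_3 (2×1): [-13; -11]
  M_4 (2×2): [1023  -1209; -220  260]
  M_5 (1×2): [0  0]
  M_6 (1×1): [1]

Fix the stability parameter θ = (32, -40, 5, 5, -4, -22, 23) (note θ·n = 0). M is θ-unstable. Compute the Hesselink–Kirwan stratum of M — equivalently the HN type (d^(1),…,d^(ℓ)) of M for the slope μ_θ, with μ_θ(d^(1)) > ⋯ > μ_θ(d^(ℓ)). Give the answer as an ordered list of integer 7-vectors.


Interval decomposition of M: I[1,4], I[4,5], I[5,5], I[6,7].
HN type (ℓ=5): μ^(1)=23; μ^(2)=5; μ^(3)=1/2; μ^(4)=-4; μ^(5)=-22

((0, 0, 0, 0, 0, 0, 1); (0, 0, 1, 1, 0, 0, 0); (0, 0, 0, 1, 1, 0, 0); (1, 1, 0, 0, 1, 0, 0); (0, 0, 0, 0, 0, 1, 0))


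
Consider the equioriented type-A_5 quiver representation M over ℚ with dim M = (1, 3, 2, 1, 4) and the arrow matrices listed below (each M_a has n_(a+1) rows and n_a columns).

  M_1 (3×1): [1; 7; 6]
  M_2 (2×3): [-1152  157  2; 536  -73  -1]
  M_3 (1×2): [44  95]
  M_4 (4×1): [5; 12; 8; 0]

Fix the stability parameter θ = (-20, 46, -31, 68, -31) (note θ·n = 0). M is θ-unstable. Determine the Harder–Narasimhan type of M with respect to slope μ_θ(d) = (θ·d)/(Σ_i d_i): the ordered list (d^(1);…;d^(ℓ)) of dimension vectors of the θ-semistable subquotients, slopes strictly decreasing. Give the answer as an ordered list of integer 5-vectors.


Interval decomposition of M: I[1,5], I[2,2], I[2,3], I[5,5]^3.
HN type (ℓ=5): μ^(1)=46; μ^(2)=37/2; μ^(3)=15/2; μ^(4)=-20; μ^(5)=-31

((0, 1, 0, 0, 0); (0, 0, 0, 1, 1); (0, 2, 2, 0, 0); (1, 0, 0, 0, 0); (0, 0, 0, 0, 3))


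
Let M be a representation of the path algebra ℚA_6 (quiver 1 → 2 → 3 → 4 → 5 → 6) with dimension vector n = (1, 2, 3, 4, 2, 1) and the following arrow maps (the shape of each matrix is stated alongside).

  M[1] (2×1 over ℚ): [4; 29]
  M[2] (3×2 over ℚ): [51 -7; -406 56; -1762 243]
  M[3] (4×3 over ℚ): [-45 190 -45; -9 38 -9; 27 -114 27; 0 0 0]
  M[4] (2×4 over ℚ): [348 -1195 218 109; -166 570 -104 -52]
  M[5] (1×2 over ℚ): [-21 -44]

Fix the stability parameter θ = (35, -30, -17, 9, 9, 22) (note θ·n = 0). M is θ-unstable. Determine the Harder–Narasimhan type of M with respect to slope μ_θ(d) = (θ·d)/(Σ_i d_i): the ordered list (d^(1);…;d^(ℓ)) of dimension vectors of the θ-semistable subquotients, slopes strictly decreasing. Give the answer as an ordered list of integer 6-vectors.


Interval decomposition of M: I[1,3], I[2,6], I[3,3], I[4,4]^2, I[4,5].
HN type (ℓ=5): μ^(1)=22; μ^(2)=9; μ^(3)=-4; μ^(4)=-17; μ^(5)=-30

((0, 0, 0, 0, 0, 1); (0, 0, 0, 4, 2, 0); (1, 1, 1, 0, 0, 0); (0, 0, 2, 0, 0, 0); (0, 1, 0, 0, 0, 0))


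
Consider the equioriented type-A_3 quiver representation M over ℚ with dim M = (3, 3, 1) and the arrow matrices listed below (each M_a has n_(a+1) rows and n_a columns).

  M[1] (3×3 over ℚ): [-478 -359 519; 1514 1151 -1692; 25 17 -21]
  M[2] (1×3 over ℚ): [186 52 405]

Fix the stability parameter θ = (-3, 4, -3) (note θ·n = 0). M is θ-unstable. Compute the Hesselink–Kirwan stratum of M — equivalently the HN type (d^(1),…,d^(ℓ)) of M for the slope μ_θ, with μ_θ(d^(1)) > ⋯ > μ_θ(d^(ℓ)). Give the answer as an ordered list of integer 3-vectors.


Barcode: M ≅ I[1,2]^2, I[1,3]. HN layers by μ_θ (3 steps, strictly decreasing):
  μ^(1)=4; μ^(2)=1/2; μ^(3)=-3

((0, 2, 0); (0, 1, 1); (3, 0, 0))


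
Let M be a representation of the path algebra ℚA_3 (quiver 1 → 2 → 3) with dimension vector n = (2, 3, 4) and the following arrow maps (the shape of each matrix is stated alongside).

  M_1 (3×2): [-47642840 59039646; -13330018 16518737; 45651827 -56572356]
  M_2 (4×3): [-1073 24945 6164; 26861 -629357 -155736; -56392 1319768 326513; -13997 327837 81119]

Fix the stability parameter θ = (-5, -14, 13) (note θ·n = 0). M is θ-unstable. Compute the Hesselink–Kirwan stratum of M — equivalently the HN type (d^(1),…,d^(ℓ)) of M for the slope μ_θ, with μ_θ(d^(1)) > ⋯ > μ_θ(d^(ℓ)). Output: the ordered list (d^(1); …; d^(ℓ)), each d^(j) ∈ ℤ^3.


Via rank(M_{q-1}∘⋯∘M_p): M ≅ I[1,3]^2, I[2,2], I[3,3]^2.
μ_θ-semistable layers: μ^(1)=13; μ^(2)=-19/2; μ^(3)=-14

((0, 0, 4); (2, 2, 0); (0, 1, 0))


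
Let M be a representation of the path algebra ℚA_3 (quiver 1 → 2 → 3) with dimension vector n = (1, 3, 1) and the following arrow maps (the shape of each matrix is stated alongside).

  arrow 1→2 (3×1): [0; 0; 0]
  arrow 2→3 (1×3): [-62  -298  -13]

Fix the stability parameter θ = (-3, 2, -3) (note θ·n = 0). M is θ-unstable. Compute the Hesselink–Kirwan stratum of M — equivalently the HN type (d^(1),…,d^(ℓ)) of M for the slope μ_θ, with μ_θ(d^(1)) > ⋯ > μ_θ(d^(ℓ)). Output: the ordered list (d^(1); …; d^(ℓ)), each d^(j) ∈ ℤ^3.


Via rank(M_{q-1}∘⋯∘M_p): M ≅ I[1,1], I[2,2]^2, I[2,3].
μ_θ-semistable layers: μ^(1)=2; μ^(2)=-1/2; μ^(3)=-3

((0, 2, 0); (0, 1, 1); (1, 0, 0))


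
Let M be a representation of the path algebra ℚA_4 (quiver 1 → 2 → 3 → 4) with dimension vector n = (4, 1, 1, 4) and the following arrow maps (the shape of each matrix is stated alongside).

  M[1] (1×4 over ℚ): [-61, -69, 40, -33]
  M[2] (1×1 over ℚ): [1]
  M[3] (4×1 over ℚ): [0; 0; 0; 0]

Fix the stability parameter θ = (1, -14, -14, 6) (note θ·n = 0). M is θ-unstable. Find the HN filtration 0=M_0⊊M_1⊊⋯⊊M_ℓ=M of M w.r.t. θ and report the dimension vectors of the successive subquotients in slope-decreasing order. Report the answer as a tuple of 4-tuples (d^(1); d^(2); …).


Interval decomposition of M: I[1,1]^3, I[1,3], I[4,4]^4.
HN type (ℓ=3): μ^(1)=6; μ^(2)=1; μ^(3)=-9

((0, 0, 0, 4); (3, 0, 0, 0); (1, 1, 1, 0))


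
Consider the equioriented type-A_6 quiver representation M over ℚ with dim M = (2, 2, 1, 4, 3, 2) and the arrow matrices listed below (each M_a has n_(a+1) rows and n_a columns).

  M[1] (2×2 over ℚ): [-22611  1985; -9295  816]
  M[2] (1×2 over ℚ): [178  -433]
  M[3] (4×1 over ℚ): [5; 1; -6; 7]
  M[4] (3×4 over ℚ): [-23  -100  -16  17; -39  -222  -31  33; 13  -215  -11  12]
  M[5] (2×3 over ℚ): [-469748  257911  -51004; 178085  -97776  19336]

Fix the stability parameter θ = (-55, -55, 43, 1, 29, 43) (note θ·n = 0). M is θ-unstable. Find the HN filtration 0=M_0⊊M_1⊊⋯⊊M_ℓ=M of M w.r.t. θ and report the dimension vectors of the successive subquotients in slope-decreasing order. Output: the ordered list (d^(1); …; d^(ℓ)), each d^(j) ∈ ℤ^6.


Via rank(M_{q-1}∘⋯∘M_p): M ≅ I[1,2], I[1,4], I[4,5], I[4,6]^2.
μ_θ-semistable layers: μ^(1)=43; μ^(2)=29; μ^(3)=22; μ^(4)=1; μ^(5)=-55

((0, 0, 0, 0, 0, 2); (0, 0, 0, 0, 3, 0); (0, 0, 1, 1, 0, 0); (0, 0, 0, 3, 0, 0); (2, 2, 0, 0, 0, 0))


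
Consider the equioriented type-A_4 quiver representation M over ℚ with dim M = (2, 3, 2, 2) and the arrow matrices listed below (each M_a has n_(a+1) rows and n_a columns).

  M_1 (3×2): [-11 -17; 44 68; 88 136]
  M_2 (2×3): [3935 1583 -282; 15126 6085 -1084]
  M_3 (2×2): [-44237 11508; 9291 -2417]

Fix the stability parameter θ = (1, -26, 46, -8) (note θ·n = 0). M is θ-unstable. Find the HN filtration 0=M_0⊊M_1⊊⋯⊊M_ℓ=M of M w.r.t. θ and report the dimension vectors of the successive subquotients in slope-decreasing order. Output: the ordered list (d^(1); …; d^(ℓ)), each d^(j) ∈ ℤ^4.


Barcode: M ≅ I[1,1], I[1,4], I[2,2], I[2,4]. HN layers by μ_θ (4 steps, strictly decreasing):
  μ^(1)=19; μ^(2)=1; μ^(3)=-25/2; μ^(4)=-26

((0, 0, 2, 2); (1, 0, 0, 0); (1, 1, 0, 0); (0, 2, 0, 0))


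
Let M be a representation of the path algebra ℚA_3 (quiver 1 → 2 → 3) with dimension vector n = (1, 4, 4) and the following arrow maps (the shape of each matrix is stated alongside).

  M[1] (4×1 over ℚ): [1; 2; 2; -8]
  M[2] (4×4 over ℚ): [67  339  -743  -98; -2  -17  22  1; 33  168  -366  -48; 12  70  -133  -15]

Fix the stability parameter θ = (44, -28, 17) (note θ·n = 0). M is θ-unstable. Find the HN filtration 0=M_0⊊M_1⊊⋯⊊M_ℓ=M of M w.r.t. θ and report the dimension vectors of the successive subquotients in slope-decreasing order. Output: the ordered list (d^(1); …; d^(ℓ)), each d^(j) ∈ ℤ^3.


Interval decomposition of M: I[1,3], I[2,2], I[2,3]^2, I[3,3].
HN type (ℓ=3): μ^(1)=17; μ^(2)=8; μ^(3)=-28

((0, 0, 4); (1, 1, 0); (0, 3, 0))


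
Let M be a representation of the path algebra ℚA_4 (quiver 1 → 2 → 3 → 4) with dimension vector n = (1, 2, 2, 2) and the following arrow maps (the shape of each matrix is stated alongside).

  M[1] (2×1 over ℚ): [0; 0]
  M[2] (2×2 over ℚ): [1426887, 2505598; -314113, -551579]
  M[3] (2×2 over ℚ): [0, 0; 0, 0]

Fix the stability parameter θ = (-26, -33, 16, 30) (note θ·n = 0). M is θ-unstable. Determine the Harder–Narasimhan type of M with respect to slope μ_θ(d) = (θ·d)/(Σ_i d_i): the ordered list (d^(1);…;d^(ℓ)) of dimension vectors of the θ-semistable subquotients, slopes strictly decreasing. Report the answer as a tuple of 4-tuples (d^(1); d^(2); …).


Barcode: M ≅ I[1,1], I[2,3]^2, I[4,4]^2. HN layers by μ_θ (4 steps, strictly decreasing):
  μ^(1)=30; μ^(2)=16; μ^(3)=-26; μ^(4)=-33

((0, 0, 0, 2); (0, 0, 2, 0); (1, 0, 0, 0); (0, 2, 0, 0))


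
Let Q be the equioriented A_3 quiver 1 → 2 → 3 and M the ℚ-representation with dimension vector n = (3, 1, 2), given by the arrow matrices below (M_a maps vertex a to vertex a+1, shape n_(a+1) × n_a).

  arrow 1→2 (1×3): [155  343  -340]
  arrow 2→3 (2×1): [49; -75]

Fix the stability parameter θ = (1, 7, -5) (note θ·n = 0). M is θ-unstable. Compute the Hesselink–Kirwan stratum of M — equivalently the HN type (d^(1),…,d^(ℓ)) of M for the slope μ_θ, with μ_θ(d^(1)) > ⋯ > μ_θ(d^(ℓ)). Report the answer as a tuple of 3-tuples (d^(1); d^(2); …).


Barcode: M ≅ I[1,1]^2, I[1,3], I[3,3]. HN layers by μ_θ (2 steps, strictly decreasing):
  μ^(1)=1; μ^(2)=-5

((3, 1, 1); (0, 0, 1))


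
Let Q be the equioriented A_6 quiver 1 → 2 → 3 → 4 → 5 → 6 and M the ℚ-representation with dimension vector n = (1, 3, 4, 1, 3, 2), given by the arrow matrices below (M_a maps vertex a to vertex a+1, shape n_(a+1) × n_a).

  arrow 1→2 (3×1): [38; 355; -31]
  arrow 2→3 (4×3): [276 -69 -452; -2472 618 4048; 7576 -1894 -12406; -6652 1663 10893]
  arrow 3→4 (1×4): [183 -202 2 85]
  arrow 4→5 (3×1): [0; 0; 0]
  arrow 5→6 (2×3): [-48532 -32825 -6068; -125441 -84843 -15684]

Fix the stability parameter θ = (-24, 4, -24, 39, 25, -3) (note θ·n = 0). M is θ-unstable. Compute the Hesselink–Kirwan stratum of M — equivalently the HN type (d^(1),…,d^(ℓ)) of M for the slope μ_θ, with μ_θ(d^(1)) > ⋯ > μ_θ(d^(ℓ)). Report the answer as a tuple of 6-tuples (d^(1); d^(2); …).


Interval decomposition of M: I[1,4], I[2,2], I[2,3], I[3,3]^2, I[5,5], I[5,6]^2.
HN type (ℓ=6): μ^(1)=39; μ^(2)=25; μ^(3)=11; μ^(4)=4; μ^(5)=-10; μ^(6)=-24

((0, 0, 0, 1, 0, 0); (0, 0, 0, 0, 1, 0); (0, 0, 0, 0, 2, 2); (0, 1, 0, 0, 0, 0); (0, 2, 2, 0, 0, 0); (1, 0, 2, 0, 0, 0))


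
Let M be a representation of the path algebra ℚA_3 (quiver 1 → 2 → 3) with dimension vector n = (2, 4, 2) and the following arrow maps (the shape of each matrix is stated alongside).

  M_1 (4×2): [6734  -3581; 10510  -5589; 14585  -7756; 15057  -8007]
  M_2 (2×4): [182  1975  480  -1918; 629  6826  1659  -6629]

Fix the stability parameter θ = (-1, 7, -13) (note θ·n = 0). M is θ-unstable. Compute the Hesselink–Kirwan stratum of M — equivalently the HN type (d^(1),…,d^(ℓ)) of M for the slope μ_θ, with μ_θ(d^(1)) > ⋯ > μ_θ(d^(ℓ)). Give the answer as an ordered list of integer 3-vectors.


Barcode: M ≅ I[1,2], I[1,3], I[2,2], I[2,3]. HN layers by μ_θ (4 steps, strictly decreasing):
  μ^(1)=7; μ^(2)=-1; μ^(3)=-7/3; μ^(4)=-3

((0, 2, 0); (1, 0, 0); (1, 1, 1); (0, 1, 1))


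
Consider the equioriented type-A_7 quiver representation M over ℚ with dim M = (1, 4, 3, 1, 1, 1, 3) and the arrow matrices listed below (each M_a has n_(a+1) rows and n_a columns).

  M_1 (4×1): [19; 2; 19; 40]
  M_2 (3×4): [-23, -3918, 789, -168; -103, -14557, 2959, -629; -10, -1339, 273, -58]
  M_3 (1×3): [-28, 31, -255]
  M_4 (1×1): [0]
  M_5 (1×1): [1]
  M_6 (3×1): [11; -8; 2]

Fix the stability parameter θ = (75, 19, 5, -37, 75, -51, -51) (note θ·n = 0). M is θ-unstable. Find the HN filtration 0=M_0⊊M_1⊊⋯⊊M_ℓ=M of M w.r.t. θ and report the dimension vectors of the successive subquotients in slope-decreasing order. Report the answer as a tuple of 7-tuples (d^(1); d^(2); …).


Barcode: M ≅ I[1,4], I[2,2], I[2,3]^2, I[5,7], I[7,7]^2. HN layers by μ_θ (5 steps, strictly decreasing):
  μ^(1)=19; μ^(2)=31/2; μ^(3)=12; μ^(4)=-9; μ^(5)=-51

((0, 1, 0, 0, 0, 0, 0); (1, 1, 1, 1, 0, 0, 0); (0, 2, 2, 0, 0, 0, 0); (0, 0, 0, 0, 1, 1, 1); (0, 0, 0, 0, 0, 0, 2))


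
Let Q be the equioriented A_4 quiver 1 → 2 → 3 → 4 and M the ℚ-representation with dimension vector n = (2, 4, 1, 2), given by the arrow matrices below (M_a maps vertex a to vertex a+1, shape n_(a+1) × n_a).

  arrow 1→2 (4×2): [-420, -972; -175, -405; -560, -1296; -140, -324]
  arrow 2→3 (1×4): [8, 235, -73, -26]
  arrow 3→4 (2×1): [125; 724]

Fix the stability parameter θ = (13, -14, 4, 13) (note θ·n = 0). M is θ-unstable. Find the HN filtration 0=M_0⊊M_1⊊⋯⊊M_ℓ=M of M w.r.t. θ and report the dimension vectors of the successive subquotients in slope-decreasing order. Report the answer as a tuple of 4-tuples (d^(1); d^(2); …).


Interval decomposition of M: I[1,1], I[1,4], I[2,2]^3, I[4,4].
HN type (ℓ=4): μ^(1)=13; μ^(2)=4; μ^(3)=-1/2; μ^(4)=-14

((1, 0, 0, 2); (0, 0, 1, 0); (1, 1, 0, 0); (0, 3, 0, 0))


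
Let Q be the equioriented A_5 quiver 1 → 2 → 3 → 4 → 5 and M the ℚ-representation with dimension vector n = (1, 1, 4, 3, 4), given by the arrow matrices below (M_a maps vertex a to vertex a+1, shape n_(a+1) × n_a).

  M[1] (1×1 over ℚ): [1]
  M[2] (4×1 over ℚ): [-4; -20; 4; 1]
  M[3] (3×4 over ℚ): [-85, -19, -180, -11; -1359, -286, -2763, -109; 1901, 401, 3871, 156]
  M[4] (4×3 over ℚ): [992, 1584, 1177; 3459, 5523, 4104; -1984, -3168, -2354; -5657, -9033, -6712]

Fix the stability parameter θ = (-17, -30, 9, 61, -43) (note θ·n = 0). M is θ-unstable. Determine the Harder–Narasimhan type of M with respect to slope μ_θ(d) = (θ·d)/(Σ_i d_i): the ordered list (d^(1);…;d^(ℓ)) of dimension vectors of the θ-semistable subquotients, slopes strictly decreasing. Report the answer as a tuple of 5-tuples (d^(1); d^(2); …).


Barcode: M ≅ I[1,4], I[3,3], I[3,5]^2, I[5,5]^2. HN layers by μ_θ (4 steps, strictly decreasing):
  μ^(1)=61; μ^(2)=9; μ^(3)=-47/2; μ^(4)=-43

((0, 0, 0, 1, 0); (0, 0, 4, 2, 2); (1, 1, 0, 0, 0); (0, 0, 0, 0, 2))


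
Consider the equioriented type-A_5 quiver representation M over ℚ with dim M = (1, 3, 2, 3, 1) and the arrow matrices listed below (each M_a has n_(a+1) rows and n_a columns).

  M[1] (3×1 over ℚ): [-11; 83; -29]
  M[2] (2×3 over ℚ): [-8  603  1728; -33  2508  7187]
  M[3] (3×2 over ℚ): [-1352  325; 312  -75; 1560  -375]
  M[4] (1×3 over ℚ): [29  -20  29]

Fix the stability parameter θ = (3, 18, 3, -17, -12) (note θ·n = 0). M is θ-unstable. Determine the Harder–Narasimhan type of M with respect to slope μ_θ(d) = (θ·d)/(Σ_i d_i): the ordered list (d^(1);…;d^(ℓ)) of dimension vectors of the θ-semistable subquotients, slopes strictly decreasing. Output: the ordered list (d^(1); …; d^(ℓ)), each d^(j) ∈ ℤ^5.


Via rank(M_{q-1}∘⋯∘M_p): M ≅ I[1,3], I[2,2], I[2,5], I[4,4]^2.
μ_θ-semistable layers: μ^(1)=18; μ^(2)=21/2; μ^(3)=3; μ^(4)=-2; μ^(5)=-17

((0, 1, 0, 0, 0); (0, 1, 1, 0, 0); (1, 0, 0, 0, 0); (0, 1, 1, 1, 1); (0, 0, 0, 2, 0))


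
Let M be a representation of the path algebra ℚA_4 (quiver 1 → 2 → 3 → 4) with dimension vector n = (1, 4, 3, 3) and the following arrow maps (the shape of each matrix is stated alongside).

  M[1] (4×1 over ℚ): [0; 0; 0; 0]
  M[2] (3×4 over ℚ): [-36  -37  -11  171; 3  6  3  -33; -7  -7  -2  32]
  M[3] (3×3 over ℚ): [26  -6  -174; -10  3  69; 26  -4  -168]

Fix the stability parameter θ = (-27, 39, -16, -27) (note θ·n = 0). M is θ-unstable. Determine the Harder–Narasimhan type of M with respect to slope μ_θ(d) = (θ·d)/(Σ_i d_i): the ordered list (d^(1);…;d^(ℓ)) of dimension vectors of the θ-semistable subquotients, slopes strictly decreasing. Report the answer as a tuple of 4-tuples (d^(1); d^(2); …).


Barcode: M ≅ I[1,1], I[2,2]^2, I[2,3], I[2,4], I[3,4], I[4,4]. HN layers by μ_θ (5 steps, strictly decreasing):
  μ^(1)=39; μ^(2)=23/2; μ^(3)=-4/3; μ^(4)=-43/2; μ^(5)=-27

((0, 2, 0, 0); (0, 1, 1, 0); (0, 1, 1, 1); (0, 0, 1, 1); (1, 0, 0, 1))


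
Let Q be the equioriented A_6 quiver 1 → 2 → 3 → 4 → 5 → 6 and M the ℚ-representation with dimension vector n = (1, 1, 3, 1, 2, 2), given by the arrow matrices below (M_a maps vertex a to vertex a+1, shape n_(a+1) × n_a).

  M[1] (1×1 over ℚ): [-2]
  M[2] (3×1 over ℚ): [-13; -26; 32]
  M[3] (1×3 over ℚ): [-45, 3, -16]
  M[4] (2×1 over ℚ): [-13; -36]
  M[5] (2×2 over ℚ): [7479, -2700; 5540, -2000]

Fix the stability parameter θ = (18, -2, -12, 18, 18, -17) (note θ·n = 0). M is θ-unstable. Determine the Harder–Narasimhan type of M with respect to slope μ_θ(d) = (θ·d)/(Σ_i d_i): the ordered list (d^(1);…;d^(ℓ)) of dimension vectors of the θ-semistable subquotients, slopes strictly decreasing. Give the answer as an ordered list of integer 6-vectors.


Via rank(M_{q-1}∘⋯∘M_p): M ≅ I[1,6], I[3,3]^2, I[5,5], I[6,6].
μ_θ-semistable layers: μ^(1)=18; μ^(2)=19/3; μ^(3)=4/3; μ^(4)=-12; μ^(5)=-17

((0, 0, 0, 0, 1, 0); (0, 0, 0, 1, 1, 1); (1, 1, 1, 0, 0, 0); (0, 0, 2, 0, 0, 0); (0, 0, 0, 0, 0, 1))


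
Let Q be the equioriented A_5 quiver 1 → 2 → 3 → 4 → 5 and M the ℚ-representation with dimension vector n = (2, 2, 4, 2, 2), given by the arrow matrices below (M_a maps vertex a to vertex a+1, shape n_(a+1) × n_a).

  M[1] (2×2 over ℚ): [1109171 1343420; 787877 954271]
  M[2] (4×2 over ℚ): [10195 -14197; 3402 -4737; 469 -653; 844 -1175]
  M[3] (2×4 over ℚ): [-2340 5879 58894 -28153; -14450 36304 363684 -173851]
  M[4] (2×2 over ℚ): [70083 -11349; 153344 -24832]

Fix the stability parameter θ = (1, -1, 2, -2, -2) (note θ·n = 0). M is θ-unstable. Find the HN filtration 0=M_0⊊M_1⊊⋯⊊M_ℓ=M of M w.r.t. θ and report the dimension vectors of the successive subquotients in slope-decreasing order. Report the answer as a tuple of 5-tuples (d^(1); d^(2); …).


Interval decomposition of M: I[1,3], I[1,5], I[3,3], I[3,4], I[5,5].
HN type (ℓ=4): μ^(1)=2; μ^(2)=0; μ^(3)=-2/5; μ^(4)=-2

((0, 0, 2, 0, 0); (1, 1, 1, 1, 0); (1, 1, 1, 1, 1); (0, 0, 0, 0, 1))


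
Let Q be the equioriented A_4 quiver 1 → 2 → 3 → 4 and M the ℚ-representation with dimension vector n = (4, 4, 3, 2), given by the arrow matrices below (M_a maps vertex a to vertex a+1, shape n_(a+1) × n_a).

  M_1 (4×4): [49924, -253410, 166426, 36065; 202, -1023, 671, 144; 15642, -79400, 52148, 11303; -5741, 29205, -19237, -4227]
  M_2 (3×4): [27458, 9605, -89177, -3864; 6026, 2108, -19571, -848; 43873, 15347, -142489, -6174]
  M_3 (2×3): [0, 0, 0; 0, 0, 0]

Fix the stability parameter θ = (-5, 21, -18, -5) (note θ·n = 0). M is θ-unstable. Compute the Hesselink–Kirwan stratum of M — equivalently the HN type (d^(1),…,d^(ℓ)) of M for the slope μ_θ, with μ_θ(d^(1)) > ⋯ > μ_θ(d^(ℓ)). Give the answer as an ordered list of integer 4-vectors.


Interval decomposition of M: I[1,2], I[1,3]^3, I[4,4]^2.
HN type (ℓ=3): μ^(1)=21; μ^(2)=3/2; μ^(3)=-5

((0, 1, 0, 0); (0, 3, 3, 0); (4, 0, 0, 2))


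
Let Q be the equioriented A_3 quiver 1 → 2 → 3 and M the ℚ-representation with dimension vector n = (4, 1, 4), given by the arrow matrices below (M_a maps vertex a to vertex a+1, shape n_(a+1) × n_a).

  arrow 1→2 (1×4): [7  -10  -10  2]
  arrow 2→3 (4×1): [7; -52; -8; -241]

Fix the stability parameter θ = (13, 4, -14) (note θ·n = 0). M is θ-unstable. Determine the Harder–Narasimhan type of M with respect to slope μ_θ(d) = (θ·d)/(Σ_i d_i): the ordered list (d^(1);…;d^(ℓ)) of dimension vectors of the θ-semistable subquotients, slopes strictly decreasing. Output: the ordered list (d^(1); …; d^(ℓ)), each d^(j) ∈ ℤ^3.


Interval decomposition of M: I[1,1]^3, I[1,3], I[3,3]^3.
HN type (ℓ=3): μ^(1)=13; μ^(2)=1; μ^(3)=-14

((3, 0, 0); (1, 1, 1); (0, 0, 3))


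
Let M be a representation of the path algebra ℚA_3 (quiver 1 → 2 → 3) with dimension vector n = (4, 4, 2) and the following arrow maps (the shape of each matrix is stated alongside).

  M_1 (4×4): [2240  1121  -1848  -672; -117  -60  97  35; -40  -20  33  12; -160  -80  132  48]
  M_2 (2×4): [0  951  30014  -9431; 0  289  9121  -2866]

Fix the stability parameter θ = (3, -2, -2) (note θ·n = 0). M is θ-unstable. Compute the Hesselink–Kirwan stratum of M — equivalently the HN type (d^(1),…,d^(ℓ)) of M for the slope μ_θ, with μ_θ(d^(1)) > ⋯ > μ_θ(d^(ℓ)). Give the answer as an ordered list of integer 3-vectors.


Via rank(M_{q-1}∘⋯∘M_p): M ≅ I[1,1], I[1,2], I[1,3]^2, I[2,2].
μ_θ-semistable layers: μ^(1)=3; μ^(2)=1/2; μ^(3)=-1/3; μ^(4)=-2

((1, 0, 0); (1, 1, 0); (2, 2, 2); (0, 1, 0))


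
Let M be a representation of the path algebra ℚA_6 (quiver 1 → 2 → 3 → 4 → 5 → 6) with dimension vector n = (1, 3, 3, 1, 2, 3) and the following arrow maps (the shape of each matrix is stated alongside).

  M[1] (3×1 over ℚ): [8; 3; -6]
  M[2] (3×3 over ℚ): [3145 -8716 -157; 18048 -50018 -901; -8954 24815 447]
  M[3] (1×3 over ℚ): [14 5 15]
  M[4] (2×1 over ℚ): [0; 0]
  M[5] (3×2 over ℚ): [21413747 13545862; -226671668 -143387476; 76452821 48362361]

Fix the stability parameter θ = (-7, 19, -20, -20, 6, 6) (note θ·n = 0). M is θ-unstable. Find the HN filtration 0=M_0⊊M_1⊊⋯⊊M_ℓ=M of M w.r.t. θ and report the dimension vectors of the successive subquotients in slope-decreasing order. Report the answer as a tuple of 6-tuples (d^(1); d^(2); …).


Barcode: M ≅ I[1,4], I[2,3]^2, I[5,6]^2, I[6,6]. HN layers by μ_θ (3 steps, strictly decreasing):
  μ^(1)=6; μ^(2)=-1/2; μ^(3)=-7

((0, 0, 0, 0, 2, 3); (0, 2, 2, 0, 0, 0); (1, 1, 1, 1, 0, 0))


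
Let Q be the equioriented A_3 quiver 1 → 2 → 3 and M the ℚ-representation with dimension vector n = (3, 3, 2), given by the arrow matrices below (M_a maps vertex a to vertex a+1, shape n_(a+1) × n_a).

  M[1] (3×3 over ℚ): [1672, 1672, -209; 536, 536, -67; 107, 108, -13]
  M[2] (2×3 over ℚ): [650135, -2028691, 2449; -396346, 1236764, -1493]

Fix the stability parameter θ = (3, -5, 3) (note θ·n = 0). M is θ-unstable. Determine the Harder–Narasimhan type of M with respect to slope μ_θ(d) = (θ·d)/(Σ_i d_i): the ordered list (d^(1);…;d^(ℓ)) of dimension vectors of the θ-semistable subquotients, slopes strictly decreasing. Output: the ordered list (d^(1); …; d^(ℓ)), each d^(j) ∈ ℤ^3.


Interval decomposition of M: I[1,1], I[1,2], I[1,3], I[2,3].
HN type (ℓ=3): μ^(1)=3; μ^(2)=-1; μ^(3)=-5

((1, 0, 2); (2, 2, 0); (0, 1, 0))


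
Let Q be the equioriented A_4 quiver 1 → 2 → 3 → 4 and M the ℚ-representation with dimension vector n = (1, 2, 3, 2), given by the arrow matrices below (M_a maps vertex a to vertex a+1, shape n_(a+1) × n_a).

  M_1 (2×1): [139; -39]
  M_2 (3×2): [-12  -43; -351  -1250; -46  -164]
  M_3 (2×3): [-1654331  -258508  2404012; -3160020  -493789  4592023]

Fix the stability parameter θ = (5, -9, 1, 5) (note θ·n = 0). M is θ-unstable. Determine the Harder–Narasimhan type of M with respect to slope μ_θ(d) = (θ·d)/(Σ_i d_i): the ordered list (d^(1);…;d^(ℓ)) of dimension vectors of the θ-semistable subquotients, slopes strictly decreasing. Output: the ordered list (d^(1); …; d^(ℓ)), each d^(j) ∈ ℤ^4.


Interval decomposition of M: I[1,4], I[2,4], I[3,3].
HN type (ℓ=4): μ^(1)=5; μ^(2)=1; μ^(3)=-2; μ^(4)=-9

((0, 0, 0, 2); (0, 0, 3, 0); (1, 1, 0, 0); (0, 1, 0, 0))


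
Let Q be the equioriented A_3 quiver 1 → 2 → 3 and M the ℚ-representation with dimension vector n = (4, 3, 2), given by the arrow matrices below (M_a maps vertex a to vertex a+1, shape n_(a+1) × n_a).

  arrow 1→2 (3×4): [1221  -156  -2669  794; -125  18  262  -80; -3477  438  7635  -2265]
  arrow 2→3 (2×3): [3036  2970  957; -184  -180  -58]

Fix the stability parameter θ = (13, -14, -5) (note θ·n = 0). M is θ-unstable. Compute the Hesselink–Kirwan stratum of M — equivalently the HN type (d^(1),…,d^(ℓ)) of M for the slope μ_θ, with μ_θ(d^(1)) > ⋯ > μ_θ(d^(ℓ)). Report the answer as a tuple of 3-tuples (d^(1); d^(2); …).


Interval decomposition of M: I[1,1], I[1,2]^2, I[1,3], I[3,3].
HN type (ℓ=4): μ^(1)=13; μ^(2)=-1/2; μ^(3)=-2; μ^(4)=-5

((1, 0, 0); (2, 2, 0); (1, 1, 1); (0, 0, 1))


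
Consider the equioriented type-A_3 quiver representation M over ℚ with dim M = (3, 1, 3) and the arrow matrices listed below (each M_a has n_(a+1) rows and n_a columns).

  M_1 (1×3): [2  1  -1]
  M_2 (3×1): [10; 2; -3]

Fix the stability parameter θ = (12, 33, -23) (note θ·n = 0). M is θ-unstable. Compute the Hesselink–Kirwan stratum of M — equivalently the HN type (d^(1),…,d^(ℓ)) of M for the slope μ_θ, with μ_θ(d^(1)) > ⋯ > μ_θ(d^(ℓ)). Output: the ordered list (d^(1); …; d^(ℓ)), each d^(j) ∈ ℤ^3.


Via rank(M_{q-1}∘⋯∘M_p): M ≅ I[1,1]^2, I[1,3], I[3,3]^2.
μ_θ-semistable layers: μ^(1)=12; μ^(2)=22/3; μ^(3)=-23

((2, 0, 0); (1, 1, 1); (0, 0, 2))


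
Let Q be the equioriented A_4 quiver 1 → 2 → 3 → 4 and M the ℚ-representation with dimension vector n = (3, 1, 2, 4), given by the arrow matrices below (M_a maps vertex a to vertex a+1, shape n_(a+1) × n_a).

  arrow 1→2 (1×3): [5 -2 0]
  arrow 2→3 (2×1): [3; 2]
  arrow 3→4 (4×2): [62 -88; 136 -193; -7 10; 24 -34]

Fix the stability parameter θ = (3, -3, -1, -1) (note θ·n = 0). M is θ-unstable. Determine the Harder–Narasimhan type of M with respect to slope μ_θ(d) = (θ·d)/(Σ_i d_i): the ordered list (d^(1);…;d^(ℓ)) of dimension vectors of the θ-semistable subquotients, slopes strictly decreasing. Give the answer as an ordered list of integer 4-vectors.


Barcode: M ≅ I[1,1]^2, I[1,4], I[3,4], I[4,4]^2. HN layers by μ_θ (3 steps, strictly decreasing):
  μ^(1)=3; μ^(2)=-1/2; μ^(3)=-1

((2, 0, 0, 0); (1, 1, 1, 1); (0, 0, 1, 3))


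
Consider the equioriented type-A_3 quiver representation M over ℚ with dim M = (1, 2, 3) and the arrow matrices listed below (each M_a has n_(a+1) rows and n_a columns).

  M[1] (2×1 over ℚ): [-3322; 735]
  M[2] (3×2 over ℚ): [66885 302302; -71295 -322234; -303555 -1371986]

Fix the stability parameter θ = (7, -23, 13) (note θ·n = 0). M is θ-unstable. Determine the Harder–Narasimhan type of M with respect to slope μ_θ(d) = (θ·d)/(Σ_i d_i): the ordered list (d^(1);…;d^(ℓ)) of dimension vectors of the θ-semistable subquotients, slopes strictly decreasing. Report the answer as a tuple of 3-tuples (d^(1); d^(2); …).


Barcode: M ≅ I[1,2], I[2,3], I[3,3]^2. HN layers by μ_θ (3 steps, strictly decreasing):
  μ^(1)=13; μ^(2)=-8; μ^(3)=-23

((0, 0, 3); (1, 1, 0); (0, 1, 0))


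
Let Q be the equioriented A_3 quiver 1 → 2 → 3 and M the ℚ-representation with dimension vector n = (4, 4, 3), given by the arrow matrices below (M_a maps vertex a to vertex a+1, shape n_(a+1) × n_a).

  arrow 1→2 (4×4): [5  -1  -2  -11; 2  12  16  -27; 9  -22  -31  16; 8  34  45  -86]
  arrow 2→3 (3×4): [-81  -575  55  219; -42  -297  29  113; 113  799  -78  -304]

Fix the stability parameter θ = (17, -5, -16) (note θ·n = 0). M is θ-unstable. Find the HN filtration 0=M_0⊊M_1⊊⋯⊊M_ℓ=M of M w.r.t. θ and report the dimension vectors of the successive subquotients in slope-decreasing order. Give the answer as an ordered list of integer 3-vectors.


Interval decomposition of M: I[1,2], I[1,3]^3.
HN type (ℓ=2): μ^(1)=6; μ^(2)=-4/3

((1, 1, 0); (3, 3, 3))


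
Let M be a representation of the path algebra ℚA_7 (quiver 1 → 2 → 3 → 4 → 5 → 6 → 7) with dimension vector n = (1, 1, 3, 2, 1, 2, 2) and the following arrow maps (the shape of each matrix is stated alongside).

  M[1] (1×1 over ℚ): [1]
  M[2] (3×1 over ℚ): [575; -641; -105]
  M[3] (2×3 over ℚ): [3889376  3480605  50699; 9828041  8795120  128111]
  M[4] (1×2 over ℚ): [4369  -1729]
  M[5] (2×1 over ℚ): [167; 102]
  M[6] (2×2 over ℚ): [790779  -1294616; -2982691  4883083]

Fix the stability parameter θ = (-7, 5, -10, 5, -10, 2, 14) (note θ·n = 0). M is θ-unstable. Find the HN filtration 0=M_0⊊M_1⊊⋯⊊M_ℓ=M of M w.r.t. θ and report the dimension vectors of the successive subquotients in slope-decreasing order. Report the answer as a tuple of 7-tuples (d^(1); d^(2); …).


Via rank(M_{q-1}∘⋯∘M_p): M ≅ I[1,3], I[3,4], I[3,7], I[6,7].
μ_θ-semistable layers: μ^(1)=14; μ^(2)=5; μ^(3)=2; μ^(4)=-5/2; μ^(5)=-7; μ^(6)=-10

((0, 0, 0, 0, 0, 0, 2); (0, 0, 0, 1, 0, 0, 0); (0, 0, 0, 0, 0, 2, 0); (0, 1, 1, 1, 1, 0, 0); (1, 0, 0, 0, 0, 0, 0); (0, 0, 2, 0, 0, 0, 0))


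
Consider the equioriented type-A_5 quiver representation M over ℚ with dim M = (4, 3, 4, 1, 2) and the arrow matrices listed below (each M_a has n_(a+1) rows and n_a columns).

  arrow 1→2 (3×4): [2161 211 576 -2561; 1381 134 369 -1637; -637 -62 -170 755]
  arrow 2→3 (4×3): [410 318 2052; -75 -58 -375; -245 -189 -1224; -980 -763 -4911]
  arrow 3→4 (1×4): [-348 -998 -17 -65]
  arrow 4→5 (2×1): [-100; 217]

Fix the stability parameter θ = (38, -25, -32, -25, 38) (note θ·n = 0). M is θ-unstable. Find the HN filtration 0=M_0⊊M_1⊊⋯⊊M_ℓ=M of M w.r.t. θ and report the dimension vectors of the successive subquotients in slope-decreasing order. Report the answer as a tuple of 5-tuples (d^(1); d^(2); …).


Via rank(M_{q-1}∘⋯∘M_p): M ≅ I[1,1], I[1,2], I[1,3], I[1,5], I[3,3]^2, I[5,5].
μ_θ-semistable layers: μ^(1)=38; μ^(2)=13/2; μ^(3)=-19/3; μ^(4)=-11; μ^(5)=-32

((1, 0, 0, 0, 2); (1, 1, 0, 0, 0); (1, 1, 1, 0, 0); (1, 1, 1, 1, 0); (0, 0, 2, 0, 0))
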